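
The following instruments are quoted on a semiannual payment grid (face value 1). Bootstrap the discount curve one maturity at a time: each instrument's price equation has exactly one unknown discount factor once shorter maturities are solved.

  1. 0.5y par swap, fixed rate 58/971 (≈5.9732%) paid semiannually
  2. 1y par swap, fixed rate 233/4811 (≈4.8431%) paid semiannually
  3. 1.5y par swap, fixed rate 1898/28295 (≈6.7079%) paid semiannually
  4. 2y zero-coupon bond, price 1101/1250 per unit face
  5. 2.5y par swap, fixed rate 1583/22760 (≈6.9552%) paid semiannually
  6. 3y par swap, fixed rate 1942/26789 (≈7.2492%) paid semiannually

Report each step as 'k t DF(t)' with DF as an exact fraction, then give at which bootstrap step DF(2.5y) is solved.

step 1 [0.5y] swap r/2=29/971: DF=(1 − 29/971·(0))/(1+29/971) = 971/1000 ≈ 0.971000
step 2 [1y] swap r/2=233/9622: DF=(1 − 233/9622·(0.971000))/(1+233/9622) = 4767/5000 ≈ 0.953400
step 3 [1.5y] swap r/2=949/28295: DF=(1 − 949/28295·(0.971000+0.953400))/(1+949/28295) = 9051/10000 ≈ 0.905100
step 4 [2y] zero: DF = P = 1101/1250 ≈ 0.880800
step 5 [2.5y] swap r/2=1583/45520: DF=(1 − 1583/45520·(0.971000+0.953400+0.905100+0.880800))/(1+1583/45520) = 8417/10000 ≈ 0.841700
step 6 [3y] swap r/2=971/26789: DF=(1 − 971/26789·(0.971000+0.953400+0.905100+0.880800+0.841700))/(1+971/26789) = 4029/5000 ≈ 0.805800

1 1/2 971/1000
2 1 4767/5000
3 3/2 9051/10000
4 2 1101/1250
5 5/2 8417/10000
6 3 4029/5000
DF(2.5y) is solved at step 5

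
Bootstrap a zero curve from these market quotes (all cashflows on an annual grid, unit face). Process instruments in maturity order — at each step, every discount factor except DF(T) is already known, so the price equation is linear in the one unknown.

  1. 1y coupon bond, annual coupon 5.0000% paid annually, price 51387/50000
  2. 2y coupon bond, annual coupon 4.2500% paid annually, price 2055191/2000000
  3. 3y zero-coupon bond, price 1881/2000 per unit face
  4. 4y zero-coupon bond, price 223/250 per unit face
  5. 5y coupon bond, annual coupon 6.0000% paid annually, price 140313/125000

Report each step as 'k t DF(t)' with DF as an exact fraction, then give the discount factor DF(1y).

1 1 2447/2500
2 2 4729/5000
3 3 1881/2000
4 4 223/250
5 5 8463/10000
DF(1y) = 2447/2500 ≈ 0.978800

step 1 [1y] bond c/1=1/20: DF=(51387/50000 − 1/20·(0))/(1+1/20) = 2447/2500 ≈ 0.978800
step 2 [2y] bond c/1=17/400: DF=(2055191/2000000 − 17/400·(0.978800))/(1+17/400) = 4729/5000 ≈ 0.945800
step 3 [3y] zero: DF = P = 1881/2000 ≈ 0.940500
step 4 [4y] zero: DF = P = 223/250 ≈ 0.892000
step 5 [5y] bond c/1=3/50: DF=(140313/125000 − 3/50·(0.978800+0.945800+0.940500+0.892000))/(1+3/50) = 8463/10000 ≈ 0.846300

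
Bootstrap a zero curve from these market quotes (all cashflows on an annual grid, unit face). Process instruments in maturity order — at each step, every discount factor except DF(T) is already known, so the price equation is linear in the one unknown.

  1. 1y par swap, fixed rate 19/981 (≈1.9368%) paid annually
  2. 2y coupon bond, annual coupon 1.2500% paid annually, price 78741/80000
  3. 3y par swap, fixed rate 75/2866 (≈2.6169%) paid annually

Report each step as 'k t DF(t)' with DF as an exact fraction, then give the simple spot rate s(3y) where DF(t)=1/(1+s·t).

1 1 981/1000
2 2 24/25
3 3 37/40
s(3y) = (1/(37/40) − 1)/(3) = 1/37 ≈ 2.7027%

step 1 [1y] swap r/1=19/981: DF=(1 − 19/981·(0))/(1+19/981) = 981/1000 ≈ 0.981000
step 2 [2y] bond c/1=1/80: DF=(78741/80000 − 1/80·(0.981000))/(1+1/80) = 24/25 ≈ 0.960000
step 3 [3y] swap r/1=75/2866: DF=(1 − 75/2866·(0.981000+0.960000))/(1+75/2866) = 37/40 ≈ 0.925000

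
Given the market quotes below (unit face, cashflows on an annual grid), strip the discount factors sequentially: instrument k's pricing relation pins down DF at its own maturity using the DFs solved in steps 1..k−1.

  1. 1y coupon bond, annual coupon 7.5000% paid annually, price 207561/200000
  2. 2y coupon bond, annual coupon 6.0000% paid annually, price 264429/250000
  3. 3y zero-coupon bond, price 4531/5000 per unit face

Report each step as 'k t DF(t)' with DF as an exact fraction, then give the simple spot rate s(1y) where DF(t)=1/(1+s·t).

step 1 [1y] bond c/1=3/40: DF=(207561/200000 − 3/40·(0))/(1+3/40) = 4827/5000 ≈ 0.965400
step 2 [2y] bond c/1=3/50: DF=(264429/250000 − 3/50·(0.965400))/(1+3/50) = 1179/1250 ≈ 0.943200
step 3 [3y] zero: DF = P = 4531/5000 ≈ 0.906200

1 1 4827/5000
2 2 1179/1250
3 3 4531/5000
s(1y) = (1/(4827/5000) − 1)/(1) = 173/4827 ≈ 3.5840%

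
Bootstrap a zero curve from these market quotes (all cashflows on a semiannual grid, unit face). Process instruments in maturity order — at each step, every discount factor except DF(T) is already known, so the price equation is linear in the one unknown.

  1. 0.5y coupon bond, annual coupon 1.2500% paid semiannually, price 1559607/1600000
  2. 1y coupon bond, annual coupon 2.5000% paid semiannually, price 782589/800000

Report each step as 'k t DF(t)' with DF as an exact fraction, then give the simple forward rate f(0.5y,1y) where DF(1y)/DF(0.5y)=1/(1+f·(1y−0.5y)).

1 1/2 9687/10000
2 1 4771/5000
f(0.5y,1y) = ((9687/10000)/(4771/5000) − 1)/(1/2) = 145/4771 ≈ 3.0392%

step 1 [0.5y] bond c/2=1/160: DF=(1559607/1600000 − 1/160·(0))/(1+1/160) = 9687/10000 ≈ 0.968700
step 2 [1y] bond c/2=1/80: DF=(782589/800000 − 1/80·(0.968700))/(1+1/80) = 4771/5000 ≈ 0.954200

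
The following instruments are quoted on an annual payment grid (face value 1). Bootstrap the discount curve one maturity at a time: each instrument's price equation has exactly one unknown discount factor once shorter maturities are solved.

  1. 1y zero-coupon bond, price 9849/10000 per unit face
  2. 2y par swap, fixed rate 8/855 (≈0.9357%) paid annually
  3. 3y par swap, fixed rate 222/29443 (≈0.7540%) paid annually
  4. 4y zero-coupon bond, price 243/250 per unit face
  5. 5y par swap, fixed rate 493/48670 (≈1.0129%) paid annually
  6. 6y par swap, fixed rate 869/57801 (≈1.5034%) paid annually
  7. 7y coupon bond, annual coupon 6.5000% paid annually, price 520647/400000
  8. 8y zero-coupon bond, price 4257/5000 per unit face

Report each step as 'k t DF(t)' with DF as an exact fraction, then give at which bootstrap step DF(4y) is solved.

1 1 9849/10000
2 2 1227/1250
3 3 4889/5000
4 4 243/250
5 5 9507/10000
6 6 9131/10000
7 7 4347/5000
8 8 4257/5000
DF(4y) is solved at step 4

step 1 [1y] zero: DF = P = 9849/10000 ≈ 0.984900
step 2 [2y] swap r/1=8/855: DF=(1 − 8/855·(0.984900))/(1+8/855) = 1227/1250 ≈ 0.981600
step 3 [3y] swap r/1=222/29443: DF=(1 − 222/29443·(0.984900+0.981600))/(1+222/29443) = 4889/5000 ≈ 0.977800
step 4 [4y] zero: DF = P = 243/250 ≈ 0.972000
step 5 [5y] swap r/1=493/48670: DF=(1 − 493/48670·(0.984900+0.981600+0.977800+0.972000))/(1+493/48670) = 9507/10000 ≈ 0.950700
step 6 [6y] swap r/1=869/57801: DF=(1 − 869/57801·(0.984900+0.981600+0.977800+0.972000+0.950700))/(1+869/57801) = 9131/10000 ≈ 0.913100
step 7 [7y] bond c/1=13/200: DF=(520647/400000 − 13/200·(0.984900+0.981600+0.977800+0.972000+0.950700+0.913100))/(1+13/200) = 4347/5000 ≈ 0.869400
step 8 [8y] zero: DF = P = 4257/5000 ≈ 0.851400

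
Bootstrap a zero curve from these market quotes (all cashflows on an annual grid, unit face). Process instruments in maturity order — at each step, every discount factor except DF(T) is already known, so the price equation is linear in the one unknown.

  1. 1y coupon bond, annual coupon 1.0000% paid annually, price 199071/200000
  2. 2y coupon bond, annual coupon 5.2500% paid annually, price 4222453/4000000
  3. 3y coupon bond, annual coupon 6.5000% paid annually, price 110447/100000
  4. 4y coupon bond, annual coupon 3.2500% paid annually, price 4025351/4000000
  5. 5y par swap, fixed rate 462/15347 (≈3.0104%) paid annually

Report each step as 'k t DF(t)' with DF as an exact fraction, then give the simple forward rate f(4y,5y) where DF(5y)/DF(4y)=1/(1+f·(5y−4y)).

1 1 1971/2000
2 2 4769/5000
3 3 9187/10000
4 4 8847/10000
5 5 4307/5000
f(4y,5y) = ((8847/10000)/(4307/5000) − 1)/(1) = 233/8614 ≈ 2.7049%

step 1 [1y] bond c/1=1/100: DF=(199071/200000 − 1/100·(0))/(1+1/100) = 1971/2000 ≈ 0.985500
step 2 [2y] bond c/1=21/400: DF=(4222453/4000000 − 21/400·(0.985500))/(1+21/400) = 4769/5000 ≈ 0.953800
step 3 [3y] bond c/1=13/200: DF=(110447/100000 − 13/200·(0.985500+0.953800))/(1+13/200) = 9187/10000 ≈ 0.918700
step 4 [4y] bond c/1=13/400: DF=(4025351/4000000 − 13/400·(0.985500+0.953800+0.918700))/(1+13/400) = 8847/10000 ≈ 0.884700
step 5 [5y] swap r/1=462/15347: DF=(1 − 462/15347·(0.985500+0.953800+0.918700+0.884700))/(1+462/15347) = 4307/5000 ≈ 0.861400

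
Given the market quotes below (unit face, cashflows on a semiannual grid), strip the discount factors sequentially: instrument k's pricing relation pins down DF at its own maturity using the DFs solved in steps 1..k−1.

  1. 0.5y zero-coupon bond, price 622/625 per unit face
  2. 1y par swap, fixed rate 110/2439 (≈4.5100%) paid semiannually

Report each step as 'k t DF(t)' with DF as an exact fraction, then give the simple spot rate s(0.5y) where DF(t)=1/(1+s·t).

step 1 [0.5y] zero: DF = P = 622/625 ≈ 0.995200
step 2 [1y] swap r/2=55/2439: DF=(1 − 55/2439·(0.995200))/(1+55/2439) = 239/250 ≈ 0.956000

1 1/2 622/625
2 1 239/250
s(0.5y) = (1/(622/625) − 1)/(1/2) = 3/311 ≈ 0.9646%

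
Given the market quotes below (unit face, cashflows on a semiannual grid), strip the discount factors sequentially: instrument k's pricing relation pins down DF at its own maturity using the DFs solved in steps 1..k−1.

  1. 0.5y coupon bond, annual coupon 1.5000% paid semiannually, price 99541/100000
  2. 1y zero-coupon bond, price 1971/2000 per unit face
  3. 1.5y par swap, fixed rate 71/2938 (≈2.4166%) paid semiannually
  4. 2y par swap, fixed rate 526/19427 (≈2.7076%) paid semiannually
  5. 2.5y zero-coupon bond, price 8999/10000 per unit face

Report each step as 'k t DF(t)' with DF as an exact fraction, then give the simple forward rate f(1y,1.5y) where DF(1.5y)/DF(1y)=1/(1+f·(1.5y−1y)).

1 1/2 247/250
2 1 1971/2000
3 3/2 1929/2000
4 2 4737/5000
5 5/2 8999/10000
f(1y,1.5y) = ((1971/2000)/(1929/2000) − 1)/(1/2) = 28/643 ≈ 4.3546%

step 1 [0.5y] bond c/2=3/400: DF=(99541/100000 − 3/400·(0))/(1+3/400) = 247/250 ≈ 0.988000
step 2 [1y] zero: DF = P = 1971/2000 ≈ 0.985500
step 3 [1.5y] swap r/2=71/5876: DF=(1 − 71/5876·(0.988000+0.985500))/(1+71/5876) = 1929/2000 ≈ 0.964500
step 4 [2y] swap r/2=263/19427: DF=(1 − 263/19427·(0.988000+0.985500+0.964500))/(1+263/19427) = 4737/5000 ≈ 0.947400
step 5 [2.5y] zero: DF = P = 8999/10000 ≈ 0.899900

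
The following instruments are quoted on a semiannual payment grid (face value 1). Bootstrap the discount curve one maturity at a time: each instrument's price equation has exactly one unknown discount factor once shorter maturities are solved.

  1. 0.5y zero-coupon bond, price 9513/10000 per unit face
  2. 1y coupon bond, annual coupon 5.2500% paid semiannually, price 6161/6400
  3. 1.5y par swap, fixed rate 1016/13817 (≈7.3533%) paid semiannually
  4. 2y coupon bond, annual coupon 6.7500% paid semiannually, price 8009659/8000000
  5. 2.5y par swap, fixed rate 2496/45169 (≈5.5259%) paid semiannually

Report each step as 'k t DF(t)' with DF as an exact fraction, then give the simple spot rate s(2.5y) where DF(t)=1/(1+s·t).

1 1/2 9513/10000
2 1 9137/10000
3 3/2 1123/1250
4 2 8783/10000
5 5/2 547/625
s(2.5y) = (1/(547/625) − 1)/(5/2) = 156/2735 ≈ 5.7038%

step 1 [0.5y] zero: DF = P = 9513/10000 ≈ 0.951300
step 2 [1y] bond c/2=21/800: DF=(6161/6400 − 21/800·(0.951300))/(1+21/800) = 9137/10000 ≈ 0.913700
step 3 [1.5y] swap r/2=508/13817: DF=(1 − 508/13817·(0.951300+0.913700))/(1+508/13817) = 1123/1250 ≈ 0.898400
step 4 [2y] bond c/2=27/800: DF=(8009659/8000000 − 27/800·(0.951300+0.913700+0.898400))/(1+27/800) = 8783/10000 ≈ 0.878300
step 5 [2.5y] swap r/2=1248/45169: DF=(1 − 1248/45169·(0.951300+0.913700+0.898400+0.878300))/(1+1248/45169) = 547/625 ≈ 0.875200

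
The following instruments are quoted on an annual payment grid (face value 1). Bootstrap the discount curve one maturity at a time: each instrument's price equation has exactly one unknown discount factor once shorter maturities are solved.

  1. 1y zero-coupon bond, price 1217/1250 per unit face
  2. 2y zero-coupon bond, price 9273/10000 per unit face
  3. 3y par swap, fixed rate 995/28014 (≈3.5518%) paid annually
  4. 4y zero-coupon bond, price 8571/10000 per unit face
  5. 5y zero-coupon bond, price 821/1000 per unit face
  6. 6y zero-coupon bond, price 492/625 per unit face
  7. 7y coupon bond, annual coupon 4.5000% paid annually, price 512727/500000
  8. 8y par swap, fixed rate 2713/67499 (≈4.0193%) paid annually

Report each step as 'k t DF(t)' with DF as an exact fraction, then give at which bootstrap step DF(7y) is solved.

1 1 1217/1250
2 2 9273/10000
3 3 1801/2000
4 4 8571/10000
5 5 821/1000
6 6 492/625
7 7 1509/2000
8 8 7287/10000
DF(7y) is solved at step 7

step 1 [1y] zero: DF = P = 1217/1250 ≈ 0.973600
step 2 [2y] zero: DF = P = 9273/10000 ≈ 0.927300
step 3 [3y] swap r/1=995/28014: DF=(1 − 995/28014·(0.973600+0.927300))/(1+995/28014) = 1801/2000 ≈ 0.900500
step 4 [4y] zero: DF = P = 8571/10000 ≈ 0.857100
step 5 [5y] zero: DF = P = 821/1000 ≈ 0.821000
step 6 [6y] zero: DF = P = 492/625 ≈ 0.787200
step 7 [7y] bond c/1=9/200: DF=(512727/500000 − 9/200·(0.973600+0.927300+0.900500+0.857100+0.821000+0.787200))/(1+9/200) = 1509/2000 ≈ 0.754500
step 8 [8y] swap r/1=2713/67499: DF=(1 − 2713/67499·(0.973600+0.927300+0.900500+0.857100+0.821000+0.787200+0.754500))/(1+2713/67499) = 7287/10000 ≈ 0.728700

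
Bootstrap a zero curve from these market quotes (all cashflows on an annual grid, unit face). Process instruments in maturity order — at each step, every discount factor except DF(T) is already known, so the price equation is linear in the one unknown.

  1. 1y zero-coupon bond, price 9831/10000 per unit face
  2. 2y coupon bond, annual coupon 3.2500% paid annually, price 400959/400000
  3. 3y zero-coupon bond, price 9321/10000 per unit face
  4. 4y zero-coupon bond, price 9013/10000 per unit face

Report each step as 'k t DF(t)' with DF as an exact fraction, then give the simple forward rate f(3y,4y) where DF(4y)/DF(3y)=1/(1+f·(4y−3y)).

1 1 9831/10000
2 2 9399/10000
3 3 9321/10000
4 4 9013/10000
f(3y,4y) = ((9321/10000)/(9013/10000) − 1)/(1) = 308/9013 ≈ 3.4173%

step 1 [1y] zero: DF = P = 9831/10000 ≈ 0.983100
step 2 [2y] bond c/1=13/400: DF=(400959/400000 − 13/400·(0.983100))/(1+13/400) = 9399/10000 ≈ 0.939900
step 3 [3y] zero: DF = P = 9321/10000 ≈ 0.932100
step 4 [4y] zero: DF = P = 9013/10000 ≈ 0.901300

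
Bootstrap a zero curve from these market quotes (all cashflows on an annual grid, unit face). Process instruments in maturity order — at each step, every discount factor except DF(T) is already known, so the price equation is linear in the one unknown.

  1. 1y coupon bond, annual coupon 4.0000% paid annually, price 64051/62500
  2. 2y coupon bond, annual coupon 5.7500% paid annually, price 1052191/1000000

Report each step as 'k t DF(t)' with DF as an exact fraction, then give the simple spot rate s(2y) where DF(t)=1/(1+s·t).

1 1 4927/5000
2 2 4707/5000
s(2y) = (1/(4707/5000) − 1)/(2) = 293/9414 ≈ 3.1124%

step 1 [1y] bond c/1=1/25: DF=(64051/62500 − 1/25·(0))/(1+1/25) = 4927/5000 ≈ 0.985400
step 2 [2y] bond c/1=23/400: DF=(1052191/1000000 − 23/400·(0.985400))/(1+23/400) = 4707/5000 ≈ 0.941400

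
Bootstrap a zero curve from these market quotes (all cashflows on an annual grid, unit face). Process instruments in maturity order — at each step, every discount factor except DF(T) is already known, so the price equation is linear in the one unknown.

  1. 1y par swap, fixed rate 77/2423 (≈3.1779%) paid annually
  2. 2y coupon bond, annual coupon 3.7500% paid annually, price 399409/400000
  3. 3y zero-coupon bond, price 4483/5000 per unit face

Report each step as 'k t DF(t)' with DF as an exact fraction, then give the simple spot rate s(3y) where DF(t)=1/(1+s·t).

step 1 [1y] swap r/1=77/2423: DF=(1 − 77/2423·(0))/(1+77/2423) = 2423/2500 ≈ 0.969200
step 2 [2y] bond c/1=3/80: DF=(399409/400000 − 3/80·(0.969200))/(1+3/80) = 4637/5000 ≈ 0.927400
step 3 [3y] zero: DF = P = 4483/5000 ≈ 0.896600

1 1 2423/2500
2 2 4637/5000
3 3 4483/5000
s(3y) = (1/(4483/5000) − 1)/(3) = 517/13449 ≈ 3.8442%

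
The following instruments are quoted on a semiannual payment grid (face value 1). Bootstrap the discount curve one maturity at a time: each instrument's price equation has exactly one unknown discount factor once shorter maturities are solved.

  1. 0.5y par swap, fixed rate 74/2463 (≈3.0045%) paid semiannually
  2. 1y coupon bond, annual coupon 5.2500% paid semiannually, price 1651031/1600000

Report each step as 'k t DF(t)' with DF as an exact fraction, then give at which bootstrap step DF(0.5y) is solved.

1 1/2 2463/2500
2 1 9803/10000
DF(0.5y) is solved at step 1

step 1 [0.5y] swap r/2=37/2463: DF=(1 − 37/2463·(0))/(1+37/2463) = 2463/2500 ≈ 0.985200
step 2 [1y] bond c/2=21/800: DF=(1651031/1600000 − 21/800·(0.985200))/(1+21/800) = 9803/10000 ≈ 0.980300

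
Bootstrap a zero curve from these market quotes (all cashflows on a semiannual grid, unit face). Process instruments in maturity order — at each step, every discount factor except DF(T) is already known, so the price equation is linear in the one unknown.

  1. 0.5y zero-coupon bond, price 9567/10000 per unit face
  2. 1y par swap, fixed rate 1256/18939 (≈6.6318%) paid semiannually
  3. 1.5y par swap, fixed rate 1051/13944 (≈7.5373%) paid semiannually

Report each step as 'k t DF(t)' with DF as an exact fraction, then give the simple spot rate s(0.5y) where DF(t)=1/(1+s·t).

1 1/2 9567/10000
2 1 2343/2500
3 3/2 8949/10000
s(0.5y) = (1/(9567/10000) − 1)/(1/2) = 866/9567 ≈ 9.0519%

step 1 [0.5y] zero: DF = P = 9567/10000 ≈ 0.956700
step 2 [1y] swap r/2=628/18939: DF=(1 − 628/18939·(0.956700))/(1+628/18939) = 2343/2500 ≈ 0.937200
step 3 [1.5y] swap r/2=1051/27888: DF=(1 − 1051/27888·(0.956700+0.937200))/(1+1051/27888) = 8949/10000 ≈ 0.894900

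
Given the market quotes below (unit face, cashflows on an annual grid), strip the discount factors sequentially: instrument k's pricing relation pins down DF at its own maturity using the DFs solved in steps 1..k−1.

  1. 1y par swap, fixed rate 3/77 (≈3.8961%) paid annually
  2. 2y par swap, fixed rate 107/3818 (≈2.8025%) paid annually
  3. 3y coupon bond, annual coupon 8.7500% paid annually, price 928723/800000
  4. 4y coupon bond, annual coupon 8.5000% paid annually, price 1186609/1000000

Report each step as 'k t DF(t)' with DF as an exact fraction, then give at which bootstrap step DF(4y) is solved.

1 1 77/80
2 2 1893/2000
3 3 9139/10000
4 4 349/400
DF(4y) is solved at step 4

step 1 [1y] swap r/1=3/77: DF=(1 − 3/77·(0))/(1+3/77) = 77/80 ≈ 0.962500
step 2 [2y] swap r/1=107/3818: DF=(1 − 107/3818·(0.962500))/(1+107/3818) = 1893/2000 ≈ 0.946500
step 3 [3y] bond c/1=7/80: DF=(928723/800000 − 7/80·(0.962500+0.946500))/(1+7/80) = 9139/10000 ≈ 0.913900
step 4 [4y] bond c/1=17/200: DF=(1186609/1000000 − 17/200·(0.962500+0.946500+0.913900))/(1+17/200) = 349/400 ≈ 0.872500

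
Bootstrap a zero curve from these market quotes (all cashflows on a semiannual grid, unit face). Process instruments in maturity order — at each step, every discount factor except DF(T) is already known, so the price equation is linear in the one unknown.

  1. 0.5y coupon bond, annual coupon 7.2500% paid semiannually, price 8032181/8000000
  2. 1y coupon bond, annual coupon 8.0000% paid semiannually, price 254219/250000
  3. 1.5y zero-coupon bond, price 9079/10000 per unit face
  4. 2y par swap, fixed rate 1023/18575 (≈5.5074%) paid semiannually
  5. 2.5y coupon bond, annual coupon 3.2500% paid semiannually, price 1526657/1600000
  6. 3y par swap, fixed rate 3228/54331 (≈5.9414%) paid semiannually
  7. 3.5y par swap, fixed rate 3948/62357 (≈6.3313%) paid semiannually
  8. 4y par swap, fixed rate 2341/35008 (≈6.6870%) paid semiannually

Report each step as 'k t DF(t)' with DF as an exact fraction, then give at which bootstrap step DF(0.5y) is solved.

1 1/2 9689/10000
2 1 1881/2000
3 3/2 9079/10000
4 2 8977/10000
5 5/2 1759/2000
6 3 4193/5000
7 7/2 4013/5000
8 4 7659/10000
DF(0.5y) is solved at step 1

step 1 [0.5y] bond c/2=29/800: DF=(8032181/8000000 − 29/800·(0))/(1+29/800) = 9689/10000 ≈ 0.968900
step 2 [1y] bond c/2=1/25: DF=(254219/250000 − 1/25·(0.968900))/(1+1/25) = 1881/2000 ≈ 0.940500
step 3 [1.5y] zero: DF = P = 9079/10000 ≈ 0.907900
step 4 [2y] swap r/2=1023/37150: DF=(1 − 1023/37150·(0.968900+0.940500+0.907900))/(1+1023/37150) = 8977/10000 ≈ 0.897700
step 5 [2.5y] bond c/2=13/800: DF=(1526657/1600000 − 13/800·(0.968900+0.940500+0.907900+0.897700))/(1+13/800) = 1759/2000 ≈ 0.879500
step 6 [3y] swap r/2=1614/54331: DF=(1 − 1614/54331·(0.968900+0.940500+0.907900+0.897700+0.879500))/(1+1614/54331) = 4193/5000 ≈ 0.838600
step 7 [3.5y] swap r/2=1974/62357: DF=(1 − 1974/62357·(0.968900+0.940500+0.907900+0.897700+0.879500+0.838600))/(1+1974/62357) = 4013/5000 ≈ 0.802600
step 8 [4y] swap r/2=2341/70016: DF=(1 − 2341/70016·(0.968900+0.940500+0.907900+0.897700+0.879500+0.838600+0.802600))/(1+2341/70016) = 7659/10000 ≈ 0.765900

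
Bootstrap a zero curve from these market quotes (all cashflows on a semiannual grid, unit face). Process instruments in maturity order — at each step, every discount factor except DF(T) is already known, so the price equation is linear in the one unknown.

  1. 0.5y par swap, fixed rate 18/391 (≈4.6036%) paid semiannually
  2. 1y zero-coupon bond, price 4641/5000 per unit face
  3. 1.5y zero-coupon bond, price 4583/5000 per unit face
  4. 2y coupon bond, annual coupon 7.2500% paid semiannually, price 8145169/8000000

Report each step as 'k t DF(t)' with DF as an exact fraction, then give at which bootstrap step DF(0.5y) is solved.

1 1/2 391/400
2 1 4641/5000
3 3/2 4583/5000
4 2 4419/5000
DF(0.5y) is solved at step 1

step 1 [0.5y] swap r/2=9/391: DF=(1 − 9/391·(0))/(1+9/391) = 391/400 ≈ 0.977500
step 2 [1y] zero: DF = P = 4641/5000 ≈ 0.928200
step 3 [1.5y] zero: DF = P = 4583/5000 ≈ 0.916600
step 4 [2y] bond c/2=29/800: DF=(8145169/8000000 − 29/800·(0.977500+0.928200+0.916600))/(1+29/800) = 4419/5000 ≈ 0.883800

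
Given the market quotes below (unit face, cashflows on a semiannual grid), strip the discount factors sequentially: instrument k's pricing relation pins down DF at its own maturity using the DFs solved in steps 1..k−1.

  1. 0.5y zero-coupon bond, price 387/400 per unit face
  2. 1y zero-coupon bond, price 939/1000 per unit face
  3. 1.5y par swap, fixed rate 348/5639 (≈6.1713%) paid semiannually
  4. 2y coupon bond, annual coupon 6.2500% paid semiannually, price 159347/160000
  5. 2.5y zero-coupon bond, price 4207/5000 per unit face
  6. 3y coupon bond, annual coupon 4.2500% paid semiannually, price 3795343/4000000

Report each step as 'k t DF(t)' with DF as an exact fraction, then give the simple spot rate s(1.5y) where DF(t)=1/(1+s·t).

1 1/2 387/400
2 1 939/1000
3 3/2 913/1000
4 2 8803/10000
5 5/2 4207/5000
6 3 4173/5000
s(1.5y) = (1/(913/1000) − 1)/(3/2) = 58/913 ≈ 6.3527%

step 1 [0.5y] zero: DF = P = 387/400 ≈ 0.967500
step 2 [1y] zero: DF = P = 939/1000 ≈ 0.939000
step 3 [1.5y] swap r/2=174/5639: DF=(1 − 174/5639·(0.967500+0.939000))/(1+174/5639) = 913/1000 ≈ 0.913000
step 4 [2y] bond c/2=1/32: DF=(159347/160000 − 1/32·(0.967500+0.939000+0.913000))/(1+1/32) = 8803/10000 ≈ 0.880300
step 5 [2.5y] zero: DF = P = 4207/5000 ≈ 0.841400
step 6 [3y] bond c/2=17/800: DF=(3795343/4000000 − 17/800·(0.967500+0.939000+0.913000+0.880300+0.841400))/(1+17/800) = 4173/5000 ≈ 0.834600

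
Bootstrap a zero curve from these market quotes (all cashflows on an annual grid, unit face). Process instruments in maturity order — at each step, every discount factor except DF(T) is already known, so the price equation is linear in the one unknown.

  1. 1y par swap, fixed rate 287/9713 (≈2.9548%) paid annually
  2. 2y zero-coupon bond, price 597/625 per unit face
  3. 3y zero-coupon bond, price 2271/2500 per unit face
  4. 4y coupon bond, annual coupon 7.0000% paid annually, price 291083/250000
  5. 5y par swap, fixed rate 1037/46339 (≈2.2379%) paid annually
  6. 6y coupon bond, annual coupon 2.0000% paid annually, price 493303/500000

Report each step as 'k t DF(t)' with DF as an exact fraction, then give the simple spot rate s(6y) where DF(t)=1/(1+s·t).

1 1 9713/10000
2 2 597/625
3 3 2271/2500
4 4 9027/10000
5 5 8963/10000
6 6 2191/2500
s(6y) = (1/(2191/2500) − 1)/(6) = 103/4382 ≈ 2.3505%

step 1 [1y] swap r/1=287/9713: DF=(1 − 287/9713·(0))/(1+287/9713) = 9713/10000 ≈ 0.971300
step 2 [2y] zero: DF = P = 597/625 ≈ 0.955200
step 3 [3y] zero: DF = P = 2271/2500 ≈ 0.908400
step 4 [4y] bond c/1=7/100: DF=(291083/250000 − 7/100·(0.971300+0.955200+0.908400))/(1+7/100) = 9027/10000 ≈ 0.902700
step 5 [5y] swap r/1=1037/46339: DF=(1 − 1037/46339·(0.971300+0.955200+0.908400+0.902700))/(1+1037/46339) = 8963/10000 ≈ 0.896300
step 6 [6y] bond c/1=1/50: DF=(493303/500000 − 1/50·(0.971300+0.955200+0.908400+0.902700+0.896300))/(1+1/50) = 2191/2500 ≈ 0.876400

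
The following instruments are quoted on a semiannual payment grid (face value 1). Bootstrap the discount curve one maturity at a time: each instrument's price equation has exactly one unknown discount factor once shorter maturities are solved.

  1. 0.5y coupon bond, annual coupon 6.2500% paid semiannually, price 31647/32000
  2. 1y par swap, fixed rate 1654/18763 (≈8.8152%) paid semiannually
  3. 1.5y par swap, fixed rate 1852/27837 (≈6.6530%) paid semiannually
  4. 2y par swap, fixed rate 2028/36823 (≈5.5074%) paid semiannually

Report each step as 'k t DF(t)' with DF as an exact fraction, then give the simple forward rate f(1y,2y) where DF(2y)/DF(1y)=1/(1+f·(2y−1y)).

1 1/2 959/1000
2 1 9173/10000
3 3/2 4537/5000
4 2 4493/5000
f(1y,2y) = ((9173/10000)/(4493/5000) − 1)/(1) = 187/8986 ≈ 2.0810%

step 1 [0.5y] bond c/2=1/32: DF=(31647/32000 − 1/32·(0))/(1+1/32) = 959/1000 ≈ 0.959000
step 2 [1y] swap r/2=827/18763: DF=(1 − 827/18763·(0.959000))/(1+827/18763) = 9173/10000 ≈ 0.917300
step 3 [1.5y] swap r/2=926/27837: DF=(1 − 926/27837·(0.959000+0.917300))/(1+926/27837) = 4537/5000 ≈ 0.907400
step 4 [2y] swap r/2=1014/36823: DF=(1 − 1014/36823·(0.959000+0.917300+0.907400))/(1+1014/36823) = 4493/5000 ≈ 0.898600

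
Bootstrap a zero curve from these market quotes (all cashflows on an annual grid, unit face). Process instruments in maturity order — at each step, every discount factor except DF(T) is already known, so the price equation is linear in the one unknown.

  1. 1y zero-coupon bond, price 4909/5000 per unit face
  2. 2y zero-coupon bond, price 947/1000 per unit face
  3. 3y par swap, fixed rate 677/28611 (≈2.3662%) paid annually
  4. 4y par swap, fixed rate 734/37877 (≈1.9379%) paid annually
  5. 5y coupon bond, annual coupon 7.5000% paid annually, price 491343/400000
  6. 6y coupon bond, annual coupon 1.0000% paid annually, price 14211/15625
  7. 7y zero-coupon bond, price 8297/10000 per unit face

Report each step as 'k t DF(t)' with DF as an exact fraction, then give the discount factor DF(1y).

1 1 4909/5000
2 2 947/1000
3 3 9323/10000
4 4 4633/5000
5 5 549/625
6 6 8543/10000
7 7 8297/10000
DF(1y) = 4909/5000 ≈ 0.981800

step 1 [1y] zero: DF = P = 4909/5000 ≈ 0.981800
step 2 [2y] zero: DF = P = 947/1000 ≈ 0.947000
step 3 [3y] swap r/1=677/28611: DF=(1 − 677/28611·(0.981800+0.947000))/(1+677/28611) = 9323/10000 ≈ 0.932300
step 4 [4y] swap r/1=734/37877: DF=(1 − 734/37877·(0.981800+0.947000+0.932300))/(1+734/37877) = 4633/5000 ≈ 0.926600
step 5 [5y] bond c/1=3/40: DF=(491343/400000 − 3/40·(0.981800+0.947000+0.932300+0.926600))/(1+3/40) = 549/625 ≈ 0.878400
step 6 [6y] bond c/1=1/100: DF=(14211/15625 − 1/100·(0.981800+0.947000+0.932300+0.926600+0.878400))/(1+1/100) = 8543/10000 ≈ 0.854300
step 7 [7y] zero: DF = P = 8297/10000 ≈ 0.829700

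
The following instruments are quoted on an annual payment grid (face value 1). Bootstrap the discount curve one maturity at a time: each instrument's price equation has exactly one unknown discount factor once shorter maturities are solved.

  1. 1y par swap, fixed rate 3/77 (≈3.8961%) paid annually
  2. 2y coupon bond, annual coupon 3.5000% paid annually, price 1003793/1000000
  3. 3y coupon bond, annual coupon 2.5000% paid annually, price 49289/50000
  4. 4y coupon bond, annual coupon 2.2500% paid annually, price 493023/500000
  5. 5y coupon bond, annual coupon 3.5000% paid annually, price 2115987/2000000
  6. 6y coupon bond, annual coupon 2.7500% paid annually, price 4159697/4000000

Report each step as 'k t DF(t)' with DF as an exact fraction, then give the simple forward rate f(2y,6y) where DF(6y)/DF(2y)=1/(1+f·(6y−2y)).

1 1 77/80
2 2 9373/10000
3 3 4577/5000
4 4 564/625
5 5 1793/2000
6 6 4443/5000
f(2y,6y) = ((9373/10000)/(4443/5000) − 1)/(4) = 487/35544 ≈ 1.3701%

step 1 [1y] swap r/1=3/77: DF=(1 − 3/77·(0))/(1+3/77) = 77/80 ≈ 0.962500
step 2 [2y] bond c/1=7/200: DF=(1003793/1000000 − 7/200·(0.962500))/(1+7/200) = 9373/10000 ≈ 0.937300
step 3 [3y] bond c/1=1/40: DF=(49289/50000 − 1/40·(0.962500+0.937300))/(1+1/40) = 4577/5000 ≈ 0.915400
step 4 [4y] bond c/1=9/400: DF=(493023/500000 − 9/400·(0.962500+0.937300+0.915400))/(1+9/400) = 564/625 ≈ 0.902400
step 5 [5y] bond c/1=7/200: DF=(2115987/2000000 − 7/200·(0.962500+0.937300+0.915400+0.902400))/(1+7/200) = 1793/2000 ≈ 0.896500
step 6 [6y] bond c/1=11/400: DF=(4159697/4000000 − 11/400·(0.962500+0.937300+0.915400+0.902400+0.896500))/(1+11/400) = 4443/5000 ≈ 0.888600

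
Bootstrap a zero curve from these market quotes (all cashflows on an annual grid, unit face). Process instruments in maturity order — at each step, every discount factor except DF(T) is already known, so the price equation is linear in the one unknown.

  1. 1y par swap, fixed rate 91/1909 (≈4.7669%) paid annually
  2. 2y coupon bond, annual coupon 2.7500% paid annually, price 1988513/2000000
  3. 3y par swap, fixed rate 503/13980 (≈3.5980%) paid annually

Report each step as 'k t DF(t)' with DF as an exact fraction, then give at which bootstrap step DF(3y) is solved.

step 1 [1y] swap r/1=91/1909: DF=(1 − 91/1909·(0))/(1+91/1909) = 1909/2000 ≈ 0.954500
step 2 [2y] bond c/1=11/400: DF=(1988513/2000000 − 11/400·(0.954500))/(1+11/400) = 9421/10000 ≈ 0.942100
step 3 [3y] swap r/1=503/13980: DF=(1 − 503/13980·(0.954500+0.942100))/(1+503/13980) = 4497/5000 ≈ 0.899400

1 1 1909/2000
2 2 9421/10000
3 3 4497/5000
DF(3y) is solved at step 3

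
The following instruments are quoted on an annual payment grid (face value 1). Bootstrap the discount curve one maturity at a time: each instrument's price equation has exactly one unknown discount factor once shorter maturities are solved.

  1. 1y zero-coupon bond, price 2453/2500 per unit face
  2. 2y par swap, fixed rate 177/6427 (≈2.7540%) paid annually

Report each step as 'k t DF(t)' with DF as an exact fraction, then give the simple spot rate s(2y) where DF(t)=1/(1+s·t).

1 1 2453/2500
2 2 9469/10000
s(2y) = (1/(9469/10000) − 1)/(2) = 531/18938 ≈ 2.8039%

step 1 [1y] zero: DF = P = 2453/2500 ≈ 0.981200
step 2 [2y] swap r/1=177/6427: DF=(1 − 177/6427·(0.981200))/(1+177/6427) = 9469/10000 ≈ 0.946900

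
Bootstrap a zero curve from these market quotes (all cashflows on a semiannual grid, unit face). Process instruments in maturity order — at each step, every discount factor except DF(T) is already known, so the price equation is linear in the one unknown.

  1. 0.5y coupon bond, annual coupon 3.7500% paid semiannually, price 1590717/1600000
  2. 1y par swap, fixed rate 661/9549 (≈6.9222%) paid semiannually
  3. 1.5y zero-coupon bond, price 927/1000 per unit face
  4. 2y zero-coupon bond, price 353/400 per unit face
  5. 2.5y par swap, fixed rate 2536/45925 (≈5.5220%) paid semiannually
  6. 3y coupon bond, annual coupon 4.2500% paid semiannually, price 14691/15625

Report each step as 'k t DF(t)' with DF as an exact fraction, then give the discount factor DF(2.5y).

step 1 [0.5y] bond c/2=3/160: DF=(1590717/1600000 − 3/160·(0))/(1+3/160) = 9759/10000 ≈ 0.975900
step 2 [1y] swap r/2=661/19098: DF=(1 − 661/19098·(0.975900))/(1+661/19098) = 9339/10000 ≈ 0.933900
step 3 [1.5y] zero: DF = P = 927/1000 ≈ 0.927000
step 4 [2y] zero: DF = P = 353/400 ≈ 0.882500
step 5 [2.5y] swap r/2=1268/45925: DF=(1 − 1268/45925·(0.975900+0.933900+0.927000+0.882500))/(1+1268/45925) = 2183/2500 ≈ 0.873200
step 6 [3y] bond c/2=17/800: DF=(14691/15625 − 17/800·(0.975900+0.933900+0.927000+0.882500+0.873200))/(1+17/800) = 8251/10000 ≈ 0.825100

1 1/2 9759/10000
2 1 9339/10000
3 3/2 927/1000
4 2 353/400
5 5/2 2183/2500
6 3 8251/10000
DF(2.5y) = 2183/2500 ≈ 0.873200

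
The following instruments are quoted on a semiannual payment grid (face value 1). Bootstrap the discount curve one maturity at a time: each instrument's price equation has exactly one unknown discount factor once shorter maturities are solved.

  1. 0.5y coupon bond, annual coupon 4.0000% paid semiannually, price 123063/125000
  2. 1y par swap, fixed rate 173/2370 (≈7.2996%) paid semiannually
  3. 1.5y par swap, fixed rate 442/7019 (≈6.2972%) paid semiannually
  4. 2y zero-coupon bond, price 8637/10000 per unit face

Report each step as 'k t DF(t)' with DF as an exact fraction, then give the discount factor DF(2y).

1 1/2 2413/2500
2 1 2327/2500
3 3/2 2279/2500
4 2 8637/10000
DF(2y) = 8637/10000 ≈ 0.863700

step 1 [0.5y] bond c/2=1/50: DF=(123063/125000 − 1/50·(0))/(1+1/50) = 2413/2500 ≈ 0.965200
step 2 [1y] swap r/2=173/4740: DF=(1 − 173/4740·(0.965200))/(1+173/4740) = 2327/2500 ≈ 0.930800
step 3 [1.5y] swap r/2=221/7019: DF=(1 − 221/7019·(0.965200+0.930800))/(1+221/7019) = 2279/2500 ≈ 0.911600
step 4 [2y] zero: DF = P = 8637/10000 ≈ 0.863700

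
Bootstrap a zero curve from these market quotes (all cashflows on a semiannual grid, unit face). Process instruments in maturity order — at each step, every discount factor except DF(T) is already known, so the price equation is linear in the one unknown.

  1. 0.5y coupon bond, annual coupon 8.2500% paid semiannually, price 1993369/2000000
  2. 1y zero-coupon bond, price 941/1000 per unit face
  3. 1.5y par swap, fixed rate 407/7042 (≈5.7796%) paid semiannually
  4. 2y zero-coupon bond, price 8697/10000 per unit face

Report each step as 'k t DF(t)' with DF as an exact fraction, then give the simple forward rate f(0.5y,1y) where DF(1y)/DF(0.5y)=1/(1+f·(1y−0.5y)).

1 1/2 2393/2500
2 1 941/1000
3 3/2 4593/5000
4 2 8697/10000
f(0.5y,1y) = ((2393/2500)/(941/1000) − 1)/(1/2) = 162/4705 ≈ 3.4431%

step 1 [0.5y] bond c/2=33/800: DF=(1993369/2000000 − 33/800·(0))/(1+33/800) = 2393/2500 ≈ 0.957200
step 2 [1y] zero: DF = P = 941/1000 ≈ 0.941000
step 3 [1.5y] swap r/2=407/14084: DF=(1 − 407/14084·(0.957200+0.941000))/(1+407/14084) = 4593/5000 ≈ 0.918600
step 4 [2y] zero: DF = P = 8697/10000 ≈ 0.869700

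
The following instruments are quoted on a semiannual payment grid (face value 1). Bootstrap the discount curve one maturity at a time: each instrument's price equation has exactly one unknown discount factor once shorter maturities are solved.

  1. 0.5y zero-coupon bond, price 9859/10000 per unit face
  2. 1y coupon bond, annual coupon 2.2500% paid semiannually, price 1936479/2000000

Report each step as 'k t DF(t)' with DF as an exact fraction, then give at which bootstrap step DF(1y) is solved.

1 1/2 9859/10000
2 1 1893/2000
DF(1y) is solved at step 2

step 1 [0.5y] zero: DF = P = 9859/10000 ≈ 0.985900
step 2 [1y] bond c/2=9/800: DF=(1936479/2000000 − 9/800·(0.985900))/(1+9/800) = 1893/2000 ≈ 0.946500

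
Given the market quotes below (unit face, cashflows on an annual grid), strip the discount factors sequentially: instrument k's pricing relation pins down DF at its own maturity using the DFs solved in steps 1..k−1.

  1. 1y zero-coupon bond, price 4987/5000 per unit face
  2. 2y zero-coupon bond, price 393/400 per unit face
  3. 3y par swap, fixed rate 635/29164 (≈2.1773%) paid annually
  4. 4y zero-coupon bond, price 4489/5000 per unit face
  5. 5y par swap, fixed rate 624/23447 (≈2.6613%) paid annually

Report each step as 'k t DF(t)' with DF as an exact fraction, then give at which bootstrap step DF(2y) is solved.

step 1 [1y] zero: DF = P = 4987/5000 ≈ 0.997400
step 2 [2y] zero: DF = P = 393/400 ≈ 0.982500
step 3 [3y] swap r/1=635/29164: DF=(1 − 635/29164·(0.997400+0.982500))/(1+635/29164) = 1873/2000 ≈ 0.936500
step 4 [4y] zero: DF = P = 4489/5000 ≈ 0.897800
step 5 [5y] swap r/1=624/23447: DF=(1 − 624/23447·(0.997400+0.982500+0.936500+0.897800))/(1+624/23447) = 547/625 ≈ 0.875200

1 1 4987/5000
2 2 393/400
3 3 1873/2000
4 4 4489/5000
5 5 547/625
DF(2y) is solved at step 2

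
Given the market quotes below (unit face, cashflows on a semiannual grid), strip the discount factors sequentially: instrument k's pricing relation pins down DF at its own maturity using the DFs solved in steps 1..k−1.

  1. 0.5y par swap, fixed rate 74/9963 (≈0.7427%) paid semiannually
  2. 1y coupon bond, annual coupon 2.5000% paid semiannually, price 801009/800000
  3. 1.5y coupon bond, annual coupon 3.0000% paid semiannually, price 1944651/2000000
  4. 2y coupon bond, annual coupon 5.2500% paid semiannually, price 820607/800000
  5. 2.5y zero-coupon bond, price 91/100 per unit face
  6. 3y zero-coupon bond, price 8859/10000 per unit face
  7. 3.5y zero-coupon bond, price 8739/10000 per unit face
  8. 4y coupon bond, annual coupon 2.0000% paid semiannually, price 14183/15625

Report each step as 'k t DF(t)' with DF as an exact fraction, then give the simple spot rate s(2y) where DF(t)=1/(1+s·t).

1 1/2 9963/10000
2 1 4883/5000
3 3/2 1161/1250
4 2 9253/10000
5 5/2 91/100
6 3 8859/10000
7 7/2 8739/10000
8 4 1043/1250
s(2y) = (1/(9253/10000) − 1)/(2) = 747/18506 ≈ 4.0365%

step 1 [0.5y] swap r/2=37/9963: DF=(1 − 37/9963·(0))/(1+37/9963) = 9963/10000 ≈ 0.996300
step 2 [1y] bond c/2=1/80: DF=(801009/800000 − 1/80·(0.996300))/(1+1/80) = 4883/5000 ≈ 0.976600
step 3 [1.5y] bond c/2=3/200: DF=(1944651/2000000 − 3/200·(0.996300+0.976600))/(1+3/200) = 1161/1250 ≈ 0.928800
step 4 [2y] bond c/2=21/800: DF=(820607/800000 − 21/800·(0.996300+0.976600+0.928800))/(1+21/800) = 9253/10000 ≈ 0.925300
step 5 [2.5y] zero: DF = P = 91/100 ≈ 0.910000
step 6 [3y] zero: DF = P = 8859/10000 ≈ 0.885900
step 7 [3.5y] zero: DF = P = 8739/10000 ≈ 0.873900
step 8 [4y] bond c/2=1/100: DF=(14183/15625 − 1/100·(0.996300+0.976600+0.928800+0.925300+0.910000+0.885900+0.873900))/(1+1/100) = 1043/1250 ≈ 0.834400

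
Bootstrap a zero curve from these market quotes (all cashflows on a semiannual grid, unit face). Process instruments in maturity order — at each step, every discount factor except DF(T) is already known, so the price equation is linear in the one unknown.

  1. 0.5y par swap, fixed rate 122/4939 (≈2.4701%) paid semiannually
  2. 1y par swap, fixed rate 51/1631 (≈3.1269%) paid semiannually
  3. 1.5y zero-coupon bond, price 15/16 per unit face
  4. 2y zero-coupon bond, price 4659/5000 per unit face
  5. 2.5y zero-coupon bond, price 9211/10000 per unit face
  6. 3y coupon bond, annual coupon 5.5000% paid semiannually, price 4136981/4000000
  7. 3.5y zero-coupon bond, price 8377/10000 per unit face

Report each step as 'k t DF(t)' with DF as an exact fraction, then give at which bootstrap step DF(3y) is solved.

1 1/2 4939/5000
2 1 4847/5000
3 3/2 15/16
4 2 4659/5000
5 5/2 9211/10000
6 3 1759/2000
7 7/2 8377/10000
DF(3y) is solved at step 6

step 1 [0.5y] swap r/2=61/4939: DF=(1 − 61/4939·(0))/(1+61/4939) = 4939/5000 ≈ 0.987800
step 2 [1y] swap r/2=51/3262: DF=(1 − 51/3262·(0.987800))/(1+51/3262) = 4847/5000 ≈ 0.969400
step 3 [1.5y] zero: DF = P = 15/16 ≈ 0.937500
step 4 [2y] zero: DF = P = 4659/5000 ≈ 0.931800
step 5 [2.5y] zero: DF = P = 9211/10000 ≈ 0.921100
step 6 [3y] bond c/2=11/400: DF=(4136981/4000000 − 11/400·(0.987800+0.969400+0.937500+0.931800+0.921100))/(1+11/400) = 1759/2000 ≈ 0.879500
step 7 [3.5y] zero: DF = P = 8377/10000 ≈ 0.837700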